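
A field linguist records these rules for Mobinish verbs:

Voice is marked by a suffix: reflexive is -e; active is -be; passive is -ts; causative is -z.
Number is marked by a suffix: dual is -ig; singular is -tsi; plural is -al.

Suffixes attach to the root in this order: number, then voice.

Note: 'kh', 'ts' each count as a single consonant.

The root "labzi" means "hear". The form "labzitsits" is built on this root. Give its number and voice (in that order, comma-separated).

Segment: labzi-tsi-ts.
number: -tsi → singular.
voice: -ts → passive.

singular, passive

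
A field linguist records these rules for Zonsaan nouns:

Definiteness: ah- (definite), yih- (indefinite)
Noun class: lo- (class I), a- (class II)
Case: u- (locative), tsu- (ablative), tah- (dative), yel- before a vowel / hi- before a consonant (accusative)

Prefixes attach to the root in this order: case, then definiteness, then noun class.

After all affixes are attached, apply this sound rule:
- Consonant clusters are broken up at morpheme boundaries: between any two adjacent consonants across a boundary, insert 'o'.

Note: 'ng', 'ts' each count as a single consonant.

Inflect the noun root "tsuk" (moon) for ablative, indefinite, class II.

ayihotsutsuk

Attach case ablative tsu- → tsutsuk.
Attach definiteness indefinite yih- → yihtsutsuk.
Attach noun class class II a- → ayihtsutsuk.
Apply epenthesis: ayihtsutsuk → ayihotsutsuk.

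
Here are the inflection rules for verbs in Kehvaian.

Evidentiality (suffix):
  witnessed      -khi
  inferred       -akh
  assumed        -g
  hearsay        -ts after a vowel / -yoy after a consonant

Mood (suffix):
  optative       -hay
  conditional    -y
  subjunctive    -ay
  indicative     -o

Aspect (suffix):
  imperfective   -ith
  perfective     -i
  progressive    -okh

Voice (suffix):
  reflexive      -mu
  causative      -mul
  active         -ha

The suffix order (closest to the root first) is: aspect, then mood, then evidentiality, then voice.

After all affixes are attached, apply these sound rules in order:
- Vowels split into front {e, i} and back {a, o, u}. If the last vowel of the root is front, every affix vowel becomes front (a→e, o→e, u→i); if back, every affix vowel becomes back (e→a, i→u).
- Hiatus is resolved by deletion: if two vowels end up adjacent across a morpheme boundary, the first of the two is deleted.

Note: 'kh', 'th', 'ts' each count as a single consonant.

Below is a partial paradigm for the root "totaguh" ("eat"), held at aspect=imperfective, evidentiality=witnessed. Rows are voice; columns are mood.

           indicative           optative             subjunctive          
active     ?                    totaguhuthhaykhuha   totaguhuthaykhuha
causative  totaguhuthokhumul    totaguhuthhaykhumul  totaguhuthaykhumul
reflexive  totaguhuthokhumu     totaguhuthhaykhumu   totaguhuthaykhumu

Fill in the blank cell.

totaguhuthokhuha

Attach aspect imperfective -ith → totaguhith.
Attach mood indicative -o → totaguhitho.
Attach evidentiality witnessed -khi → totaguhithokhi.
Attach voice active -ha → totaguhithokhiha.
Apply vowel harmony: totaguhithokhiha → totaguhuthokhuha.
Vowel deletion: no change.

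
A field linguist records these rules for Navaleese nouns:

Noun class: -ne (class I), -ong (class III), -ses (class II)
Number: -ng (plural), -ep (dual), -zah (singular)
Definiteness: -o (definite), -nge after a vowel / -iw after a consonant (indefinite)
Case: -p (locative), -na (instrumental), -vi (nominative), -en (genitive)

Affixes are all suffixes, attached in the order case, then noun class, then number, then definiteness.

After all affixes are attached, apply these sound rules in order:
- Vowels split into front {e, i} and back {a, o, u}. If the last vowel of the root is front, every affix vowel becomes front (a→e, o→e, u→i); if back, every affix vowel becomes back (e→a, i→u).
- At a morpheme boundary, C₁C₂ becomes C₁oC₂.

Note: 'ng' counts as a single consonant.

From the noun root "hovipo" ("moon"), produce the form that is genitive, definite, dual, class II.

Attach case genitive -en → hovipoen.
Attach noun class class II -ses → hovipoenses.
Attach number dual -ep → hovipoensesep.
Attach definiteness definite -o → hovipoensesepo.
Apply vowel harmony: hovipoensesepo → hovipoansasapo.
Apply epenthesis: hovipoansasapo → hovipoanosasapo.

hovipoanosasapo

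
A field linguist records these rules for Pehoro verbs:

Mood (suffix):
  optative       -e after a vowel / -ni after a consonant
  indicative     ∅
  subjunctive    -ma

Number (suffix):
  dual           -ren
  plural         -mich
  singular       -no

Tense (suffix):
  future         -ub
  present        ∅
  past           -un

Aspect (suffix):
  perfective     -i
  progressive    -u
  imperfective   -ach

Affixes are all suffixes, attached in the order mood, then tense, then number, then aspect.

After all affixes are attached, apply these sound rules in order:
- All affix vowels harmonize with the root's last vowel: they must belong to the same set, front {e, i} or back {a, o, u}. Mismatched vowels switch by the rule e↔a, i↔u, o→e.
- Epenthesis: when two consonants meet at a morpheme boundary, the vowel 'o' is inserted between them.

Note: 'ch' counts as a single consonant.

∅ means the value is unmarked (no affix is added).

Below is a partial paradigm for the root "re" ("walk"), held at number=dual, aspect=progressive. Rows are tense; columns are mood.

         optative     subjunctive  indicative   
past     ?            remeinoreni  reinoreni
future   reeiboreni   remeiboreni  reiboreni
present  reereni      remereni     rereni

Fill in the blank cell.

reeinoreni

Attach mood optative -e (after vowel 'e') → ree.
Attach tense past -un → reeun.
Attach number dual -ren → reeunren.
Attach aspect progressive -u → reeunrenu.
Apply vowel harmony: reeunrenu → reeinreni.
Apply epenthesis: reeinreni → reeinoreni.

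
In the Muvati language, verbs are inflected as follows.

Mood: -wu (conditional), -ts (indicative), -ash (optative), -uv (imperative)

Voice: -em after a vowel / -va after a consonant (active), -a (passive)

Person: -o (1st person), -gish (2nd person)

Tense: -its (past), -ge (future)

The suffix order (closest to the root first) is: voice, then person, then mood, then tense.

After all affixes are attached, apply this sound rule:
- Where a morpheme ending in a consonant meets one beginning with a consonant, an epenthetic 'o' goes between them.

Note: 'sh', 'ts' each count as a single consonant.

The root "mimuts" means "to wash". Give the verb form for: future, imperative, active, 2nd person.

Attach voice active -va (after consonant 'ts') → mimutsva.
Attach person 2nd person -gish → mimutsvagish.
Attach mood imperative -uv → mimutsvagishuv.
Attach tense future -ge → mimutsvagishuvge.
Apply epenthesis: mimutsvagishuvge → mimutsovagishuvoge.

mimutsovagishuvoge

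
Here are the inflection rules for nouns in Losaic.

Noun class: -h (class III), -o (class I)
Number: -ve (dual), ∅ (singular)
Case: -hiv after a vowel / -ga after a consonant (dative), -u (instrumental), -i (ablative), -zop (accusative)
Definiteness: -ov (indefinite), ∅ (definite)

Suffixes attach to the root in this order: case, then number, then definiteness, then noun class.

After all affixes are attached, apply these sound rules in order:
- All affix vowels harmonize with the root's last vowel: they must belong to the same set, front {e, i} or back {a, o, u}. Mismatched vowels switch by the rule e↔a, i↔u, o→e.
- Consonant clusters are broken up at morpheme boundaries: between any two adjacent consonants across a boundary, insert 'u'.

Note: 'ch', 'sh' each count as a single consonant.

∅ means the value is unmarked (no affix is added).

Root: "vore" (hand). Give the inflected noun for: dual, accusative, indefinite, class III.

Attach case accusative -zop → vorezop.
Attach number dual -ve → vorezopve.
Attach definiteness indefinite -ov → vorezopveov.
Attach noun class class III -h → vorezopveovh.
Apply vowel harmony: vorezopveovh → vorezepveevh.
Apply epenthesis: vorezepveevh → vorezepuveevuh.

vorezepuveevuh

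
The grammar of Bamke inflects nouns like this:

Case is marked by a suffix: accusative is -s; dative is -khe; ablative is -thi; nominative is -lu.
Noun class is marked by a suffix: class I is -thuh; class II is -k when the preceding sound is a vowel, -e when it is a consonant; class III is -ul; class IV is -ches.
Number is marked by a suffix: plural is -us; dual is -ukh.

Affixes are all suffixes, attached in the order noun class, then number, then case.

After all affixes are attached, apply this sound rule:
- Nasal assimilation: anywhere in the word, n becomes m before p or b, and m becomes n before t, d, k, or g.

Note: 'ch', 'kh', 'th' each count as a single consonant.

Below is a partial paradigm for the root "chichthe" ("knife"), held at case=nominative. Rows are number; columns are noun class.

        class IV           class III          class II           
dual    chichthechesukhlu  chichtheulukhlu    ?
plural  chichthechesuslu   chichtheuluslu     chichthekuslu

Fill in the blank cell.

Attach noun class class II -k (after vowel 'e') → chichthek.
Attach number dual -ukh → chichthekukh.
Attach case nominative -lu → chichthekukhlu.
Nasal assimilation: no change.

chichthekukhlu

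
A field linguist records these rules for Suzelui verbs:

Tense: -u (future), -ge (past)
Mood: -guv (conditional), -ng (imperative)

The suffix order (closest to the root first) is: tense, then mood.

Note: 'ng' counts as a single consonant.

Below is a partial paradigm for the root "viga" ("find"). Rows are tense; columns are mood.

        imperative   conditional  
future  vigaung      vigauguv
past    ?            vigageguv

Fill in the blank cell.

Attach tense past -ge → vigage.
Attach mood imperative -ng → vigageng.

vigageng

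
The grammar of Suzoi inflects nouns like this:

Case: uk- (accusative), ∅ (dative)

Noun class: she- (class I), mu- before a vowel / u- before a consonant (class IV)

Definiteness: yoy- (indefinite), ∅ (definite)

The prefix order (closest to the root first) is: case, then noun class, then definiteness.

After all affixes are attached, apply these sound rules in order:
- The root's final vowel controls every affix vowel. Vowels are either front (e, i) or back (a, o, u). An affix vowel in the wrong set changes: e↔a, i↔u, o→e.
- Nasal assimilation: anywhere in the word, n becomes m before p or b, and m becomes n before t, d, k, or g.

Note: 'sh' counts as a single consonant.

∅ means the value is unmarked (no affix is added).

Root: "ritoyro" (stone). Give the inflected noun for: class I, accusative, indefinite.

Attach case accusative uk- → ukritoyro.
Attach noun class class I she- → sheukritoyro.
Attach definiteness indefinite yoy- → yoysheukritoyro.
Apply vowel harmony: yoysheukritoyro → yoyshaukritoyro.
Nasal assimilation: no change.

yoyshaukritoyro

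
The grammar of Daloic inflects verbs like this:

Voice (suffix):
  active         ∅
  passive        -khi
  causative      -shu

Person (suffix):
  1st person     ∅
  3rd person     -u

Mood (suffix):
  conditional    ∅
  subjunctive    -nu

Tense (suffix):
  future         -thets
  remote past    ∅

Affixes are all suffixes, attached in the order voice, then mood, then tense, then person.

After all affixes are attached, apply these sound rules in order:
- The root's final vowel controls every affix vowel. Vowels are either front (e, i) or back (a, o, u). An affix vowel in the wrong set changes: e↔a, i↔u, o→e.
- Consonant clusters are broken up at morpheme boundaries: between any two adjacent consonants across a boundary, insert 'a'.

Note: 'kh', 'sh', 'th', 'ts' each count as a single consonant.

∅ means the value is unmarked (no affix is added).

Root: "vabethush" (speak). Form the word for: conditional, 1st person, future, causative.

vabethushashuthats

Attach voice causative -shu → vabethushshu.
mood = conditional: zero marking, form stays vabethushshu.
Attach tense future -thets → vabethushshuthets.
person = 1st person: zero marking, form stays vabethushshuthets.
Apply vowel harmony: vabethushshuthets → vabethushshuthats.
Apply epenthesis: vabethushshuthats → vabethushashuthats.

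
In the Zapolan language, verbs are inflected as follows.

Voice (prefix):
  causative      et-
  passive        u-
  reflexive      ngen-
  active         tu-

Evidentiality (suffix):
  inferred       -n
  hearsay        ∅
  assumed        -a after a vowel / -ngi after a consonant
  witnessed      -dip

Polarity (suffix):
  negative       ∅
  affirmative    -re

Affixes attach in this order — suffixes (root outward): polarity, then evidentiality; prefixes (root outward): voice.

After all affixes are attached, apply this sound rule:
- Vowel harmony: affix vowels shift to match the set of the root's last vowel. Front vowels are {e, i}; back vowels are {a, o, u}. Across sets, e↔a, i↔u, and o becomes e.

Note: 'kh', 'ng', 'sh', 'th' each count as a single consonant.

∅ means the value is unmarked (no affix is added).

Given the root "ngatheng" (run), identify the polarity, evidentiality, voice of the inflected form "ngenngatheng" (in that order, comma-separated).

Segment: ngen-ngatheng.
polarity: ∅ → negative.
evidentiality: ∅ → hearsay.
voice: ngen- → reflexive.

negative, hearsay, reflexive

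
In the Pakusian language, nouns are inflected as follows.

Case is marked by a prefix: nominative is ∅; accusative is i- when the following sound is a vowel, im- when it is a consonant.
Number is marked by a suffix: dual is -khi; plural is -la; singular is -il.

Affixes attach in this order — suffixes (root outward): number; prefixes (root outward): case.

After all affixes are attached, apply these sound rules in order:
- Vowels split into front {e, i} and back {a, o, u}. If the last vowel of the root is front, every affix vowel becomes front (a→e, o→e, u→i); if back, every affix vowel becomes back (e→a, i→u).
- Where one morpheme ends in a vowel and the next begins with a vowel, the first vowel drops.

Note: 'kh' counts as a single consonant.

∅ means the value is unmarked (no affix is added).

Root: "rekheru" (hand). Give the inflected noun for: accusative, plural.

umrekherula

Attach number plural -la → rekherula.
Attach case accusative im- (before consonant 'r') → imrekherula.
Apply vowel harmony: imrekherula → umrekherula.
Vowel deletion: no change.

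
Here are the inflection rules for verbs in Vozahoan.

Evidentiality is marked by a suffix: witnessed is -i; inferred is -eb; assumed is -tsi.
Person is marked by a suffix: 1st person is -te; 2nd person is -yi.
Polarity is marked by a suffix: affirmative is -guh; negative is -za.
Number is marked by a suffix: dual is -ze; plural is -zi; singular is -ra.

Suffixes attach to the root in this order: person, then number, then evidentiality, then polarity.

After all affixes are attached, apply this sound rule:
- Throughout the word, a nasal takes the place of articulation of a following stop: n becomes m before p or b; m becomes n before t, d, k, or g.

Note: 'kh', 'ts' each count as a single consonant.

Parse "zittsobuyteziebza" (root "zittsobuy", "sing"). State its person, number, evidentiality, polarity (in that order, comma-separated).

1st person, plural, inferred, negative

Segment: zittsobuy-te-zi-eb-za.
person: -te → 1st person.
number: -zi → plural.
evidentiality: -eb → inferred.
polarity: -za → negative.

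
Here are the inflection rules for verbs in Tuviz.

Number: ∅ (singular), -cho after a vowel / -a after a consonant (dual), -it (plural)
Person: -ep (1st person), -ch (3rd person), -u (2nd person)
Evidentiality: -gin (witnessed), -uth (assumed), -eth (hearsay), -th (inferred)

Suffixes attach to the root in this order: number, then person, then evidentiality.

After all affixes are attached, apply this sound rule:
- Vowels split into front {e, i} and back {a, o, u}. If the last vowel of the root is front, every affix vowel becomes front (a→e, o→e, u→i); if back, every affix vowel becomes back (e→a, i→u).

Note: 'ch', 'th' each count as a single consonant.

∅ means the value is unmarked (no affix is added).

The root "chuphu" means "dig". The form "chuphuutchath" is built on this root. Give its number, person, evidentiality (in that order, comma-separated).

plural, 3rd person, hearsay

Segment: chuphu-it-ch-eth.
number: -it → plural.
person: -ch → 3rd person.
evidentiality: -eth → hearsay.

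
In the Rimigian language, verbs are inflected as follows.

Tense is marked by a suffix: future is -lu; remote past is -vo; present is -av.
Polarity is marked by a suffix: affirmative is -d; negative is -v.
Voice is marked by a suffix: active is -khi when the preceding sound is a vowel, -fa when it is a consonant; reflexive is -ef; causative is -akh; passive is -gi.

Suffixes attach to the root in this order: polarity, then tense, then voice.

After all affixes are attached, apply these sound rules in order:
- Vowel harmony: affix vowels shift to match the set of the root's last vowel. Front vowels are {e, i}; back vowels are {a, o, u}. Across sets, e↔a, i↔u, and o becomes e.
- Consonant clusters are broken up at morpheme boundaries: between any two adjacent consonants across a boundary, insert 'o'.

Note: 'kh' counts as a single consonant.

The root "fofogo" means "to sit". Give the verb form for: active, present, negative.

fofogovavofa

Attach polarity negative -v → fofogov.
Attach tense present -av → fofogovav.
Attach voice active -fa (after consonant 'v') → fofogovavfa.
Vowel harmony: no change.
Apply epenthesis: fofogovavfa → fofogovavofa.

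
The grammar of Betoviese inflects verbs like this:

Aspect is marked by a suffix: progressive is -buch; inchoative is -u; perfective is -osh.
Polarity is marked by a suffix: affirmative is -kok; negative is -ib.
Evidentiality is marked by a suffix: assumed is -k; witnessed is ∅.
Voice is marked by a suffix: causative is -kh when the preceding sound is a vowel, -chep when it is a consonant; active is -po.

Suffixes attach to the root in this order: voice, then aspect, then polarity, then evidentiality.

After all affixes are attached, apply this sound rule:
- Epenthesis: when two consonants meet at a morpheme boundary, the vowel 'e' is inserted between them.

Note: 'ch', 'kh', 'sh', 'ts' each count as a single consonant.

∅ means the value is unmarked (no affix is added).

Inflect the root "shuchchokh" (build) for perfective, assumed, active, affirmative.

Attach voice active -po → shuchchokhpo.
Attach aspect perfective -osh → shuchchokhpoosh.
Attach polarity affirmative -kok → shuchchokhpooshkok.
Attach evidentiality assumed -k → shuchchokhpooshkokk.
Apply epenthesis: shuchchokhpooshkokk → shuchchokhepooshekokek.

shuchchokhepooshekokek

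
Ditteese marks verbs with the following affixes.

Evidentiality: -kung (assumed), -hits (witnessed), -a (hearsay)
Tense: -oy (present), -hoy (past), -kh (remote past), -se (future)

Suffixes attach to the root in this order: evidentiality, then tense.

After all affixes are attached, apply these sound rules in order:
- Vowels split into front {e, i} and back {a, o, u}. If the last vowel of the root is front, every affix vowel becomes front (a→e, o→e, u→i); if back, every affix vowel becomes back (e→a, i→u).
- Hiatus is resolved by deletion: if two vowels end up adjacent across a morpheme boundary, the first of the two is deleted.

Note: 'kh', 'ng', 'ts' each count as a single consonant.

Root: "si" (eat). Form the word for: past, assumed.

Attach evidentiality assumed -kung → sikung.
Attach tense past -hoy → sikunghoy.
Apply vowel harmony: sikunghoy → sikinghey.
Vowel deletion: no change.

sikinghey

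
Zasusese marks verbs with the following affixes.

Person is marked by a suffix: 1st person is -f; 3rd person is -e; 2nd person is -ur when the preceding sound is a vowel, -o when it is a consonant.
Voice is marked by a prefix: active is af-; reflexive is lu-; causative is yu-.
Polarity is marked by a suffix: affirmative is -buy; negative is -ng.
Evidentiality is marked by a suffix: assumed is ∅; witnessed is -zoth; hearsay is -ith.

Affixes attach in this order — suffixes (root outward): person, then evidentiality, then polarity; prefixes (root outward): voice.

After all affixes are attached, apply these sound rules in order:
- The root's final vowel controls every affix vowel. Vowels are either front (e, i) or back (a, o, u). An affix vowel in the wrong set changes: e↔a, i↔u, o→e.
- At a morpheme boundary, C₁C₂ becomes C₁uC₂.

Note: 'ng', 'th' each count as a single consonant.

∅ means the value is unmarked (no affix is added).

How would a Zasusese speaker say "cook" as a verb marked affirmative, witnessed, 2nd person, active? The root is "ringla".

afuringlauruzothubuy

Attach voice active af- → afringla.
Attach person 2nd person -ur (after vowel 'a') → afringlaur.
Attach evidentiality witnessed -zoth → afringlaurzoth.
Attach polarity affirmative -buy → afringlaurzothbuy.
Vowel harmony: no change.
Apply epenthesis: afringlaurzothbuy → afuringlauruzothubuy.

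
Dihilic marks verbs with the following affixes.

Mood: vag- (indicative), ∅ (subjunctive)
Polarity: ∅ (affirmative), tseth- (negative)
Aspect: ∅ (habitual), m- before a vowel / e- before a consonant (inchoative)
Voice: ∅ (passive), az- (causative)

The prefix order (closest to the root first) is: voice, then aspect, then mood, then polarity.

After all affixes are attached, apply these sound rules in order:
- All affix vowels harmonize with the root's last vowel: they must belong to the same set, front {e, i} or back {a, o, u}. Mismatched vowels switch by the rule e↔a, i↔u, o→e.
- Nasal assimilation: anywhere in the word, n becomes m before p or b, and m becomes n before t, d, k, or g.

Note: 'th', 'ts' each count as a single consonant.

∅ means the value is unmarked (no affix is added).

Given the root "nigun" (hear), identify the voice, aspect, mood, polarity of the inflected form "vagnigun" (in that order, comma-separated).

Segment: vag-nigun.
voice: ∅ → passive.
aspect: ∅ → habitual.
mood: vag- → indicative.
polarity: ∅ → affirmative.

passive, habitual, indicative, affirmative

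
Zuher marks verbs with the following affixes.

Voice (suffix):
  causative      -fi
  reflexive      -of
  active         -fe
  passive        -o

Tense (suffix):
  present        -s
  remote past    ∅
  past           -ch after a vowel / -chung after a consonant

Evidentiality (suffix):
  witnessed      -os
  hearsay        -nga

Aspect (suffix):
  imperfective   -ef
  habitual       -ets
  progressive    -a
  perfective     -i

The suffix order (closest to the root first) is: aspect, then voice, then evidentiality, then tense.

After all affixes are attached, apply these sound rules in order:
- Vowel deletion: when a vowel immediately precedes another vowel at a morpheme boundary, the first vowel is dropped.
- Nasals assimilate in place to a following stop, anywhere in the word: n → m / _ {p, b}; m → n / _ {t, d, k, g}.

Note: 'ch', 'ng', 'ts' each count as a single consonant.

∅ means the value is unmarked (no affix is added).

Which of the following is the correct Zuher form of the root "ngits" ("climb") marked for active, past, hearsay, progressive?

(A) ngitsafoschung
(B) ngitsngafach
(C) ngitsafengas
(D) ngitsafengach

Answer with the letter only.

Attach aspect progressive -a → ngitsa.
Attach voice active -fe → ngitsafe.
Attach evidentiality hearsay -nga → ngitsafenga.
Attach tense past -ch (after vowel 'a') → ngitsafengach.
Vowel deletion: no change.
Nasal assimilation: no change.
So the correct form is ngitsafengach, option (D).
(A) ngitsafoschung is wrong: it uses witnessed instead of hearsay for evidentiality.
(C) ngitsafengas is wrong: it uses present instead of past for tense.
(B) ngitsngafach is wrong: it has the affixes in the wrong order.

D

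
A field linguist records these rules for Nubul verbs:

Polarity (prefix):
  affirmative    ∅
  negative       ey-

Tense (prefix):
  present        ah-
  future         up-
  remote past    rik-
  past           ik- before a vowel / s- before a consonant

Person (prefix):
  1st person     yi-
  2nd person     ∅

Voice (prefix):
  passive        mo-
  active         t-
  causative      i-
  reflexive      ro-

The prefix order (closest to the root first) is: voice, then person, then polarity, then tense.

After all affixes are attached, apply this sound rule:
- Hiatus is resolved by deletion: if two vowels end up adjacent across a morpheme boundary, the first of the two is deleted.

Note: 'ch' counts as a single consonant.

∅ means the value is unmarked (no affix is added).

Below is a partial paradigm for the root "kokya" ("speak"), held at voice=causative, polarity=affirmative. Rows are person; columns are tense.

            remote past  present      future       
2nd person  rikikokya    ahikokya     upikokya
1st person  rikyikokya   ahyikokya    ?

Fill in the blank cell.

Attach voice causative i- → ikokya.
Attach person 1st person yi- → yiikokya.
polarity = affirmative: zero marking, form stays yiikokya.
Attach tense future up- → upyiikokya.
Apply vowel deletion: upyiikokya → upyikokya.

upyikokya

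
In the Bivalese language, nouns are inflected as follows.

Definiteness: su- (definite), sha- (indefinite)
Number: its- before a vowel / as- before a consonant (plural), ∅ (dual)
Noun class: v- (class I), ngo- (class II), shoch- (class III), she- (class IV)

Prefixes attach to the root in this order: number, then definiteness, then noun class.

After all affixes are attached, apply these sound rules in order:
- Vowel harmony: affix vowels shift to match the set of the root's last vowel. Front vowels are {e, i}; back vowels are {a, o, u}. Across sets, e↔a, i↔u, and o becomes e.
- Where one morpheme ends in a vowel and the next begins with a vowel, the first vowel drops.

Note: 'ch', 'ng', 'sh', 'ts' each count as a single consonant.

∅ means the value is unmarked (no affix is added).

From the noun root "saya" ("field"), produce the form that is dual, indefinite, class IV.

number = dual: zero marking, form stays saya.
Attach definiteness indefinite sha- → shasaya.
Attach noun class class IV she- → sheshasaya.
Apply vowel harmony: sheshasaya → shashasaya.
Vowel deletion: no change.

shashasaya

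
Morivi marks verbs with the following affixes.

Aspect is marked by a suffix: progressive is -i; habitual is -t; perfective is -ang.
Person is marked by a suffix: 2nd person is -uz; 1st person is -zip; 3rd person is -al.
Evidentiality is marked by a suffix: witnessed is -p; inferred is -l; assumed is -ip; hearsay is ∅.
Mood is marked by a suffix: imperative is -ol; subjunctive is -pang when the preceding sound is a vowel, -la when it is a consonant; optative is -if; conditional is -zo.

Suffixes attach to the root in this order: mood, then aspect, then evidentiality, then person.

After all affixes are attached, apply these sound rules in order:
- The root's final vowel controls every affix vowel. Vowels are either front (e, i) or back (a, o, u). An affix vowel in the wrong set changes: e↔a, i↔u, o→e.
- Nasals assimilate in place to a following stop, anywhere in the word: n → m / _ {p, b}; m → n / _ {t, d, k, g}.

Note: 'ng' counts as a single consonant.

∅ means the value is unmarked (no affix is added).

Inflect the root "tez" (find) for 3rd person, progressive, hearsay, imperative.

tezeliel

Attach mood imperative -ol → tezol.
Attach aspect progressive -i → tezoli.
evidentiality = hearsay: zero marking, form stays tezoli.
Attach person 3rd person -al → tezolial.
Apply vowel harmony: tezolial → tezeliel.
Nasal assimilation: no change.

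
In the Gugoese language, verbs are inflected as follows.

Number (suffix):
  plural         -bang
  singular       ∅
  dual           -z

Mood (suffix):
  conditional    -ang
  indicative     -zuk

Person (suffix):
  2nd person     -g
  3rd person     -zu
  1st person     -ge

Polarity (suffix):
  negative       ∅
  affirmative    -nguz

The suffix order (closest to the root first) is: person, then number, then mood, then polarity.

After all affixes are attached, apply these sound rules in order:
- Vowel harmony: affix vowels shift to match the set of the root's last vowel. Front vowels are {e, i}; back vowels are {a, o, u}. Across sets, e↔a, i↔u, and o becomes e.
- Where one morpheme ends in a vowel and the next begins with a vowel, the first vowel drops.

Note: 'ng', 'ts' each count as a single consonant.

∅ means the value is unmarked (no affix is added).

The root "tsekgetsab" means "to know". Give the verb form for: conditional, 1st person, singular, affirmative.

Attach person 1st person -ge → tsekgetsabge.
number = singular: zero marking, form stays tsekgetsabge.
Attach mood conditional -ang → tsekgetsabgeang.
Attach polarity affirmative -nguz → tsekgetsabgeangnguz.
Apply vowel harmony: tsekgetsabgeangnguz → tsekgetsabgaangnguz.
Apply vowel deletion: tsekgetsabgaangnguz → tsekgetsabgangnguz.

tsekgetsabgangnguz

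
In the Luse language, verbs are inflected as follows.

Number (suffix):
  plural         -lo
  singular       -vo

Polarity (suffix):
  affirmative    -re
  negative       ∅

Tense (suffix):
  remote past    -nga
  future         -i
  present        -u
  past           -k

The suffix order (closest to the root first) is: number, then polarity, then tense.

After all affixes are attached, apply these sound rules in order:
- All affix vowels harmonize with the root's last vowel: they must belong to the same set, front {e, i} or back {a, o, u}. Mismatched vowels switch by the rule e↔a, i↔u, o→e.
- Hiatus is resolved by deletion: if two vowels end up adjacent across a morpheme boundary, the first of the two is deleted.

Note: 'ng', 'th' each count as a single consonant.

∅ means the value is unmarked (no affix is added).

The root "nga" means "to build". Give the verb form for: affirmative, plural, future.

ngaloru

Attach number plural -lo → ngalo.
Attach polarity affirmative -re → ngalore.
Attach tense future -i → ngalorei.
Apply vowel harmony: ngalorei → ngalorau.
Apply vowel deletion: ngalorau → ngaloru.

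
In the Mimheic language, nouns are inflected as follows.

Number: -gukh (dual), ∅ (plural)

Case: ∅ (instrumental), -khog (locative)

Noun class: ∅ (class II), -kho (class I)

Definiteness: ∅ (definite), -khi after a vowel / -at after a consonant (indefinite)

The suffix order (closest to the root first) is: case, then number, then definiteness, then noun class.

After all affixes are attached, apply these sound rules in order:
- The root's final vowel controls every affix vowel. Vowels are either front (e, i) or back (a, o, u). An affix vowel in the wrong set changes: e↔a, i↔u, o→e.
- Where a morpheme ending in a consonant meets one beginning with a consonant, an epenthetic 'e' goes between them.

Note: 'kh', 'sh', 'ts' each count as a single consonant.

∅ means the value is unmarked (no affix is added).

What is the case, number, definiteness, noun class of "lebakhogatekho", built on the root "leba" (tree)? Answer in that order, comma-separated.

Segment: leba-khog-at-kho.
case: -khog → locative.
number: ∅ → plural.
definiteness: -khi/at → indefinite.
noun class: -kho → class I.

locative, plural, indefinite, class I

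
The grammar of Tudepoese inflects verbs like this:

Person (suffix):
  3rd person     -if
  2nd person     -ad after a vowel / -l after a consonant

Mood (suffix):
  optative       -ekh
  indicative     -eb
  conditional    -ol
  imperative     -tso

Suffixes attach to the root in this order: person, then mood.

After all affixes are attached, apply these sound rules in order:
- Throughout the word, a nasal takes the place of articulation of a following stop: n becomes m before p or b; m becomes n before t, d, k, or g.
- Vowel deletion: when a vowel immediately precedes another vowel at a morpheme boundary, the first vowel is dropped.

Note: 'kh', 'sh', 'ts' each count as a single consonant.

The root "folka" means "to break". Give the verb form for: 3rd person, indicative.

Attach person 3rd person -if → folkaif.
Attach mood indicative -eb → folkaifeb.
Nasal assimilation: no change.
Apply vowel deletion: folkaifeb → folkifeb.

folkifeb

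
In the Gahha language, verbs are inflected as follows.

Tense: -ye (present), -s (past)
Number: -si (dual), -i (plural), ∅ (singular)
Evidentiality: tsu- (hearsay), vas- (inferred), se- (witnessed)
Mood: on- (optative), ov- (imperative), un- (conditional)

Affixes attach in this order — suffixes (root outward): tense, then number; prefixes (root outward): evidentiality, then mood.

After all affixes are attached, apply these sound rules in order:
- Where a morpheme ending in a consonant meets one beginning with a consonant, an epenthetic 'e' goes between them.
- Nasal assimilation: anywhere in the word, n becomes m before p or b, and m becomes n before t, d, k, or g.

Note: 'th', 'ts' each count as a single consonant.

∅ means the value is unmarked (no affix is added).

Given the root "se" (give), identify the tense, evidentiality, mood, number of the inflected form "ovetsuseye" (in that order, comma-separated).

present, hearsay, imperative, singular

Segment: ov-tsu-se-ye.
tense: -ye → present.
evidentiality: tsu- → hearsay.
mood: ov- → imperative.
number: ∅ → singular.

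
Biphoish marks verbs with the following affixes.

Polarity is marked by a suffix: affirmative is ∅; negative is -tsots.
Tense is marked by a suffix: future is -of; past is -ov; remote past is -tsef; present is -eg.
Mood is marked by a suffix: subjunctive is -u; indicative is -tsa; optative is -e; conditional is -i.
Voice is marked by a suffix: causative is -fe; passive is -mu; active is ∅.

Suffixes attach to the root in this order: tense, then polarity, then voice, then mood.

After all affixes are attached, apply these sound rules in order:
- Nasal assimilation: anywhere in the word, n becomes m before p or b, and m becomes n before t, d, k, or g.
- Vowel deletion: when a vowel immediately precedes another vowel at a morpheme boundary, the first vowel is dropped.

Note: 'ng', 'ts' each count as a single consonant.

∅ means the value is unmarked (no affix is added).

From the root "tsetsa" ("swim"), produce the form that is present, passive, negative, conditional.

Attach tense present -eg → tsetsaeg.
Attach polarity negative -tsots → tsetsaegtsots.
Attach voice passive -mu → tsetsaegtsotsmu.
Attach mood conditional -i → tsetsaegtsotsmui.
Nasal assimilation: no change.
Apply vowel deletion: tsetsaegtsotsmui → tsetsegtsotsmi.

tsetsegtsotsmi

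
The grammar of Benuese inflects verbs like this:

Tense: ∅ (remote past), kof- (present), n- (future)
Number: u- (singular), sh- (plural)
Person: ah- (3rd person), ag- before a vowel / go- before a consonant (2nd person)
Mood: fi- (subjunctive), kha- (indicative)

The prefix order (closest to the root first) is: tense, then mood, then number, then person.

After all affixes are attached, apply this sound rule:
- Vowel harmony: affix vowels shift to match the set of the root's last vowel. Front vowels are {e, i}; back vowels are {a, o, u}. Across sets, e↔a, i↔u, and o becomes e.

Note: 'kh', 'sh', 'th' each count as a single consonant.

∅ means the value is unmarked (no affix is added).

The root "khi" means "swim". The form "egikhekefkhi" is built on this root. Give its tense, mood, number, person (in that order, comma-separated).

Segment: ag-u-kha-kof-khi.
tense: kof- → present.
mood: kha- → indicative.
number: u- → singular.
person: ag/go- → 2nd person.

present, indicative, singular, 2nd person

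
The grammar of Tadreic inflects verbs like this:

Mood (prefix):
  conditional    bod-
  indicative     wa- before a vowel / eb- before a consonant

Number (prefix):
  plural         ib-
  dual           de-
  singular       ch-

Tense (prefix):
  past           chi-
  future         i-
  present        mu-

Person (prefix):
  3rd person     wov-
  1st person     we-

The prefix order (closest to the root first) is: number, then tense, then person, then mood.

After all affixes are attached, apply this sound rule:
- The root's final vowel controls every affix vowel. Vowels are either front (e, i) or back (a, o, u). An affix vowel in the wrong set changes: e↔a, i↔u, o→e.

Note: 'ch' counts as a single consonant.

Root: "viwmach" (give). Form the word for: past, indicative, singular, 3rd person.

abwovchuchviwmach

Attach number singular ch- → chviwmach.
Attach tense past chi- → chichviwmach.
Attach person 3rd person wov- → wovchichviwmach.
Attach mood indicative eb- (before consonant 'w') → ebwovchichviwmach.
Apply vowel harmony: ebwovchichviwmach → abwovchuchviwmach.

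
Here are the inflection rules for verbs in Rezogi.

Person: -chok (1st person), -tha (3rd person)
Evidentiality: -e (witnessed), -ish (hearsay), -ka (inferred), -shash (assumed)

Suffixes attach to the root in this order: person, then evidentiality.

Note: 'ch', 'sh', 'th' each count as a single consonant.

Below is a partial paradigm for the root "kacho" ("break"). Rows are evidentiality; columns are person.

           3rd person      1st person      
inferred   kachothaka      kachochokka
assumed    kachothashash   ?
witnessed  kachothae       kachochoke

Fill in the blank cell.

Attach person 1st person -chok → kachochok.
Attach evidentiality assumed -shash → kachochokshash.

kachochokshash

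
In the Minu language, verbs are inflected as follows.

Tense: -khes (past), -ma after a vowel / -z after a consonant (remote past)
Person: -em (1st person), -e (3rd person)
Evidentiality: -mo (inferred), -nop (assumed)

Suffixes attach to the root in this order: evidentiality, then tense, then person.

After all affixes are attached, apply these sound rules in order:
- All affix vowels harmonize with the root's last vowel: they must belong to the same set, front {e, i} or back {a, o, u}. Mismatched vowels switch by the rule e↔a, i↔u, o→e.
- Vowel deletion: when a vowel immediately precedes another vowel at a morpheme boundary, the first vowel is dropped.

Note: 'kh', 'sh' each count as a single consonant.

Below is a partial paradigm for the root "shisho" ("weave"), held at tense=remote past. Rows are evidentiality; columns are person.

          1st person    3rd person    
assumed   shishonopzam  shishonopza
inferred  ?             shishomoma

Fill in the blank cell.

Attach evidentiality inferred -mo → shishomo.
Attach tense remote past -ma (after vowel 'o') → shishomoma.
Attach person 1st person -em → shishomomaem.
Apply vowel harmony: shishomomaem → shishomomaam.
Apply vowel deletion: shishomomaam → shishomomam.

shishomomam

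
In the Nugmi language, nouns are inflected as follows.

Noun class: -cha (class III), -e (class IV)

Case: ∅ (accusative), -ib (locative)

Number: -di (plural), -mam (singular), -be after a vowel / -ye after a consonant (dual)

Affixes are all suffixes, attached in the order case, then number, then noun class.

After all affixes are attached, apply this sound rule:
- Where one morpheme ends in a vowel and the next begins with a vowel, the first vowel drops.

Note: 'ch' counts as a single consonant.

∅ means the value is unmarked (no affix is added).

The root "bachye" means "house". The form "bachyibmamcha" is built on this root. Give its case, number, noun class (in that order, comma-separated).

Segment: bachye-ib-mam-cha.
case: -ib → locative.
number: -mam → singular.
noun class: -cha → class III.

locative, singular, class III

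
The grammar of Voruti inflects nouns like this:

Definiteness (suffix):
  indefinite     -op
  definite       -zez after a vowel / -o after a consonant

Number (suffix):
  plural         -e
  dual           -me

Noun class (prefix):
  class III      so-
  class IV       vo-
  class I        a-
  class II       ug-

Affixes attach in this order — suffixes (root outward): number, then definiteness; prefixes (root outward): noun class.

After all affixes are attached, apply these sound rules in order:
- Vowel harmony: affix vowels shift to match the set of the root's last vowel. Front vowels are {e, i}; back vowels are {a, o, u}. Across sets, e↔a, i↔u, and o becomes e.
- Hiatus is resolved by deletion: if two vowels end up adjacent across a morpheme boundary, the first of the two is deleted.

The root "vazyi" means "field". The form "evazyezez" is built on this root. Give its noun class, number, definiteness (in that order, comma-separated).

Segment: a-vazyi-e-zez.
noun class: a- → class I.
number: -e → plural.
definiteness: -zez/o → definite.

class I, plural, definite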